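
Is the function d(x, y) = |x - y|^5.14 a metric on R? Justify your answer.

No. d(x,y) = |x-y|^5.14 fails the triangle inequality since p = 5.14 > 1. Counterexample: x = -4, y = -1, z = 2. d(x,z) = |-4 - 2|^5.14 = 6^5.14 ≈ 9993.0354, but d(x,y) + d(y,z) = 3^5.14 + 3^5.14 ≈ 283.4022 + 283.4022 = 566.8044. Since 9993.0354 > 566.8044, the triangle inequality is violated.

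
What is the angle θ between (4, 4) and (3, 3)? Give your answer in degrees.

With u = (4, 4), v = (3, 3):
u·v = 4·3 + 4·3 = 12 + 12 = 24.
|u| = √(4² + 4²) = √32, |v| = √(3² + 3²) = √18, so |u||v| = √(32·18) = √576 = 24.
cos θ = (u·v)/(|u||v|) = 24/24 = 1 (the vectors are parallel, pointing the same way)
θ = arccos(1) = 0°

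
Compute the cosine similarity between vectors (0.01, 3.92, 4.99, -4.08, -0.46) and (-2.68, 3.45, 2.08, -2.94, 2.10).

With u = (0.01, 3.92, 4.99, -4.08, -0.46), v = (-2.68, 3.45, 2.08, -2.94, 2.10):
u·v = 0.01·(-2.68) + 3.92·3.45 + 4.99·2.08 + (-4.08)·(-2.94) + (-0.46)·2.1 = (-0.0268) + 13.524 + 10.3792 + 11.9952 + (-0.966) = 34.9056.
|u| = √(0.01² + 3.92² + 4.99² + (-4.08)² + (-0.46)²) = √(0.0001 + 15.3664 + 24.9001 + 16.6464 + 0.2116) = √57.1246, |v| = √((-2.68)² + 3.45² + 2.08² + (-2.94)² + 2.1²) = √(7.1824 + 11.9025 + 4.3264 + 8.6436 + 4.41) = √36.4649.
cos θ = (u·v)/(|u||v|) = 34.9056/(√57.1246·√36.4649) ≈ 0.7648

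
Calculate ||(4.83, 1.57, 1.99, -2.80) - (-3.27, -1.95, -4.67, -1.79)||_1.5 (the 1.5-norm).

(Σ|x_i - y_i|^1.5)^(1/1.5) = (|4.83 - (-3.27)|^1.5 + |1.57 - (-1.95)|^1.5 + |1.99 - (-4.67)|^1.5 + |-2.8 - (-1.79)|^1.5)^(1/1.5)
= (8.1^1.5 + 3.52^1.5 + 6.66^1.5 + 1.01^1.5)^(1/1.5) ≈ (23.053 + 6.6041 + 17.1874 + 1.015)^(1/1.5) = (47.8595)^(1/1.5) ≈ 13.1819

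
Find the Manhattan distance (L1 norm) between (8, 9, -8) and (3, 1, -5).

Σ|x_i - y_i| = |8 - 3| + |9 - 1| + |-8 - (-5)| = 5 + 8 + 3 = 16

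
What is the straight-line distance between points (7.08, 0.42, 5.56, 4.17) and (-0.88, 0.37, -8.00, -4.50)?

√(Σ(x_i - y_i)²) = √((7.08 - (-0.88))² + (0.42 - 0.37)² + (5.56 - (-8))² + (4.17 - (-4.5))²)
= √(7.96² + 0.05² + 13.56² + 8.67²) = √(63.3616 + 0.0025 + 183.8736 + 75.1689) = √322.4066 ≈ 17.9557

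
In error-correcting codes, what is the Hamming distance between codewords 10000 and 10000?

Differing positions: none. Hamming distance = 0.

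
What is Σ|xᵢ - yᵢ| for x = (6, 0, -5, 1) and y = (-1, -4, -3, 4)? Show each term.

Σ|x_i - y_i| = |6 - (-1)| + |0 - (-4)| + |-5 - (-3)| + |1 - 4| = 7 + 4 + 2 + 3 = 16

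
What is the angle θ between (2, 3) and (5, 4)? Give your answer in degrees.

With u = (2, 3), v = (5, 4):
u·v = 2·5 + 3·4 = 10 + 12 = 22.
|u| = √(2² + 3²) = √13, |v| = √(5² + 4²) = √41, so |u||v| = √(13·41) = √533.
cos θ = (u·v)/(|u||v|) = 22/√533 ≈ 0.952926
θ = arccos(0.952926) ≈ 17.65°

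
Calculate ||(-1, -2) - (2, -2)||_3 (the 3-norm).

(Σ|x_i - y_i|^3)^(1/3) = (|-1 - 2|^3 + |-2 - (-2)|^3)^(1/3)
= (3^3 + 0^3)^(1/3) = (27 + 0)^(1/3) = (27)^(1/3) = 3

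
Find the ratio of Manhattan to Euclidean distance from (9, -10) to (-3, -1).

L1 = |9 - (-3)| + |-10 - (-1)| = 12 + 9 = 21
L2 = √(12² + 9²) = √225 = 15
L1 ≥ L2 always (equality iff movement is along one axis); L1 > L2 here.
Ratio L1/L2 = 21/15 = 1.4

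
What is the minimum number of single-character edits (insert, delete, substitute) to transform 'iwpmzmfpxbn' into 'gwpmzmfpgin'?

Let D[i][j] be the edit distance between the first i characters of 'iwpmzmfpxbn' and the first j characters of 'gwpmzmfpgin', with D[i][0] = i, D[0][j] = j, and D[i][j] = D[i-1][j-1] if the characters match, else 1 + min(D[i-1][j], D[i][j-1], D[i-1][j-1]). Filling the table (rows: prefixes of 'iwpmzmfpxbn', columns: prefixes of 'gwpmzmfpgin'):
     ε  g  w  p  m  z  m  f  p  g  i  n
  ε  0  1  2  3  4  5  6  7  8  9 10 11
  i  1  1  2  3  4  5  6  7  8  9  9 10
  w  2  2  1  2  3  4  5  6  7  8  9 10
  p  3  3  2  1  2  3  4  5  6  7  8  9
  m  4  4  3  2  1  2  3  4  5  6  7  8
  z  5  5  4  3  2  1  2  3  4  5  6  7
  m  6  6  5  4  3  2  1  2  3  4  5  6
  f  7  7  6  5  4  3  2  1  2  3  4  5
  p  8  8  7  6  5  4  3  2  1  2  3  4
  x  9  9  8  7  6  5  4  3  2  2  3  4
  b 10 10  9  8  7  6  5  4  3  3  3  4
  n 11 11 10  9  8  7  6  5  4  4  4  3
The bottom-right entry gives D[11][11] = 3, so no sequence of fewer than 3 edits works. Backtracking through the table gives one optimal edit sequence (3 edits):
  iwpmzmfpxbn → gwpmzmfpxbn (sub i→g @1)
  gwpmzmfpxbn → gwpmzmfpgbn (sub x→g @9)
  gwpmzmfpgbn → gwpmzmfpgin (sub b→i @10)
Edit distance = 3.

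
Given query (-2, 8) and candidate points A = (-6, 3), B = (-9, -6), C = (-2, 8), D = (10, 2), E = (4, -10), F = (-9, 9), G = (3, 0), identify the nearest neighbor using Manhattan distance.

Distances: d(A) = 9, d(B) = 21, d(C) = 0, d(D) = 18, d(E) = 24, d(F) = 8, d(G) = 13. Nearest: C = (-2, 8) with distance 0.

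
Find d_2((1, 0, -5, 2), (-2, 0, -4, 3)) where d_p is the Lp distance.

(Σ|x_i - y_i|^2)^(1/2) = (|1 - (-2)|^2 + |0 - 0|^2 + |-5 - (-4)|^2 + |2 - 3|^2)^(1/2)
= (3^2 + 0^2 + 1^2 + 1^2)^(1/2) = (9 + 0 + 1 + 1)^(1/2) = (11)^(1/2) ≈ 3.3166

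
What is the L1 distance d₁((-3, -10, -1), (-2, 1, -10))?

Σ|x_i - y_i| = |-3 - (-2)| + |-10 - 1| + |-1 - (-10)| = 1 + 11 + 9 = 21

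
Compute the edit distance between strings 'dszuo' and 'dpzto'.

Let D[i][j] be the edit distance between the first i characters of 'dszuo' and the first j characters of 'dpzto', with D[i][0] = i, D[0][j] = j, and D[i][j] = D[i-1][j-1] if the characters match, else 1 + min(D[i-1][j], D[i][j-1], D[i-1][j-1]). Filling the table (rows: prefixes of 'dszuo', columns: prefixes of 'dpzto'):
     ε  d  p  z  t  o
  ε  0  1  2  3  4  5
  d  1  0  1  2  3  4
  s  2  1  1  2  3  4
  z  3  2  2  1  2  3
  u  4  3  3  2  2  3
  o  5  4  4  3  3  2
The bottom-right entry gives D[5][5] = 2, so no sequence of fewer than 2 edits works. Backtracking through the table gives one optimal edit sequence (2 edits):
  dszuo → dpzuo (sub s→p @2)
  dpzuo → dpzto (sub u→t @4)
Edit distance = 2.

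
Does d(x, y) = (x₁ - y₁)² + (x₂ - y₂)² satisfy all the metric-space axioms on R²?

No. The squared Euclidean distance fails the triangle inequality. Counterexample: x = (0, 0), y = (1, 1), z = (2, 2). d(x,z) = 2² + 2² = 8, but d(x,y) + d(y,z) = (1² + 1²) + (1² + 1²) = 2 + 2 = 4. Since 8 > 4, the triangle inequality is violated. (Note: √d, the ordinary Euclidean distance, IS a metric.)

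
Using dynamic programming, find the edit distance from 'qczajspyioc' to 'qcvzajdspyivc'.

Let D[i][j] be the edit distance between the first i characters of 'qczajspyioc' and the first j characters of 'qcvzajdspyivc', with D[i][0] = i, D[0][j] = j, and D[i][j] = D[i-1][j-1] if the characters match, else 1 + min(D[i-1][j], D[i][j-1], D[i-1][j-1]). Filling the table (rows: prefixes of 'qczajspyioc', columns: prefixes of 'qcvzajdspyivc'):
     ε  q  c  v  z  a  j  d  s  p  y  i  v  c
  ε  0  1  2  3  4  5  6  7  8  9 10 11 12 13
  q  1  0  1  2  3  4  5  6  7  8  9 10 11 12
  c  2  1  0  1  2  3  4  5  6  7  8  9 10 11
  z  3  2  1  1  1  2  3  4  5  6  7  8  9 10
  a  4  3  2  2  2  1  2  3  4  5  6  7  8  9
  j  5  4  3  3  3  2  1  2  3  4  5  6  7  8
  s  6  5  4  4  4  3  2  2  2  3  4  5  6  7
  p  7  6  5  5  5  4  3  3  3  2  3  4  5  6
  y  8  7  6  6  6  5  4  4  4  3  2  3  4  5
  i  9  8  7  7  7  6  5  5  5  4  3  2  3  4
  o 10  9  8  8  8  7  6  6  6  5  4  3  3  4
  c 11 10  9  9  9  8  7  7  7  6  5  4  4  3
The bottom-right entry gives D[11][13] = 3, so no sequence of fewer than 3 edits works. Backtracking through the table gives one optimal edit sequence (3 edits):
  qczajspyioc → qcvzajspyioc (ins v @3)
  qcvzajspyioc → qcvzajdspyioc (ins d @7)
  qcvzajdspyioc → qcvzajdspyivc (sub o→v @12)
Edit distance = 3.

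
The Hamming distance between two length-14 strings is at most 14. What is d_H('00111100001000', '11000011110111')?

Differing positions: 1, 2, 3, 4, 5, 6, 7, 8, 9, 10, 11, 12, 13, 14. Hamming distance = 14. The maximum possible Hamming distance for length-14 strings is 14, so d_H/14 = 14/14 = 1.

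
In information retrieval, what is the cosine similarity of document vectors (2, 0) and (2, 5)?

With u = (2, 0), v = (2, 5):
u·v = 2·2 + 0·5 = 4 + 0 = 4.
|u| = √(2² + 0²) = √4, |v| = √(2² + 5²) = √29, so |u||v| = √(4·29) = √116.
cos θ = (u·v)/(|u||v|) = 4/√116 ≈ 0.3714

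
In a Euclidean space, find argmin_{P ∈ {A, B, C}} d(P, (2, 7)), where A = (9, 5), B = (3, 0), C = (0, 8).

Distances: d(A) ≈ 7.2801, d(B) ≈ 7.0711, d(C) ≈ 2.2361. Nearest: C = (0, 8) with distance 2.2361.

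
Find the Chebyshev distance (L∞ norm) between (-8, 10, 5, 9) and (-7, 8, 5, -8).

max(|x_i - y_i|) = max(|-8 - (-7)|, |10 - 8|, |5 - 5|, |9 - (-8)|) = max(1, 2, 0, 17) = 17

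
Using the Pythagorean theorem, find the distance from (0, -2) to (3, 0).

√(Σ(x_i - y_i)²) = √((0 - 3)² + (-2 - 0)²)
= √((-3)² + (-2)²) = √(9 + 4) = √13 ≈ 3.6056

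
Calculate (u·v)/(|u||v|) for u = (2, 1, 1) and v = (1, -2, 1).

With u = (2, 1, 1), v = (1, -2, 1):
u·v = 2·1 + 1·(-2) + 1·1 = 2 + (-2) + 1 = 1.
|u| = √(2² + 1² + 1²) = √6, |v| = √(1² + (-2)² + 1²) = √6, so |u||v| = √(6·6) = √36 = 6.
cos θ = (u·v)/(|u||v|) = 1/6 ≈ 0.1667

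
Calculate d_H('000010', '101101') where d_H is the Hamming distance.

Differing positions: 1, 3, 4, 5, 6. Hamming distance = 5.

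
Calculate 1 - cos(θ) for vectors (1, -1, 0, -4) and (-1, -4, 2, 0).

With u = (1, -1, 0, -4), v = (-1, -4, 2, 0):
u·v = 1·(-1) + (-1)·(-4) + 0·2 + (-4)·0 = (-1) + 4 + 0 + 0 = 3.
|u| = √(1² + (-1)² + 0² + (-4)²) = √18, |v| = √((-1)² + (-4)² + 2² + 0²) = √21, so |u||v| = √(18·21) = √378.
cos θ = (u·v)/(|u||v|) = 3/√378 ≈ 0.1543
Cosine distance = 1 - cos θ ≈ 1 - 0.1543 = 0.8457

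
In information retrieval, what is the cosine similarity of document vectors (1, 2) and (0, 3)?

With u = (1, 2), v = (0, 3):
u·v = 1·0 + 2·3 = 0 + 6 = 6.
|u| = √(1² + 2²) = √5, |v| = √(0² + 3²) = √9, so |u||v| = √(5·9) = √45.
cos θ = (u·v)/(|u||v|) = 6/√45 ≈ 0.8944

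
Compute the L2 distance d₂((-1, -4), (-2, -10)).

√(Σ(x_i - y_i)²) = √((-1 - (-2))² + (-4 - (-10))²)
= √(1² + 6²) = √(1 + 36) = √37 ≈ 6.0828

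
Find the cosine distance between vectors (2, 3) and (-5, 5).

With u = (2, 3), v = (-5, 5):
u·v = 2·(-5) + 3·5 = (-10) + 15 = 5.
|u| = √(2² + 3²) = √13, |v| = √((-5)² + 5²) = √50, so |u||v| = √(13·50) = √650.
cos θ = (u·v)/(|u||v|) = 5/√650 ≈ 0.1961
Cosine distance = 1 - cos θ ≈ 1 - 0.1961 = 0.8039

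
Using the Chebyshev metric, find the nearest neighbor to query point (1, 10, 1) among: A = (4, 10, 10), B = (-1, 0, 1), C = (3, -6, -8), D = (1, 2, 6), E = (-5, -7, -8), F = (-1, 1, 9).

Distances: d(A) = 9, d(B) = 10, d(C) = 16, d(D) = 8, d(E) = 17, d(F) = 9. Nearest: D = (1, 2, 6) with distance 8.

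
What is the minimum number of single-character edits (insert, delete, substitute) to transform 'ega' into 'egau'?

Let D[i][j] be the edit distance between the first i characters of 'ega' and the first j characters of 'egau', with D[i][0] = i, D[0][j] = j, and D[i][j] = D[i-1][j-1] if the characters match, else 1 + min(D[i-1][j], D[i][j-1], D[i-1][j-1]). Filling the table (rows: prefixes of 'ega', columns: prefixes of 'egau'):
     ε  e  g  a  u
  ε  0  1  2  3  4
  e  1  0  1  2  3
  g  2  1  0  1  2
  a  3  2  1  0  1
The bottom-right entry gives D[3][4] = 1, so no sequence of fewer than 1 edit works. Backtracking through the table gives one optimal edit sequence (1 edit):
  ega → egau (ins u @4)
Edit distance = 1.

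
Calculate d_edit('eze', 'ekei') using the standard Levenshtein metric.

Let D[i][j] be the edit distance between the first i characters of 'eze' and the first j characters of 'ekei', with D[i][0] = i, D[0][j] = j, and D[i][j] = D[i-1][j-1] if the characters match, else 1 + min(D[i-1][j], D[i][j-1], D[i-1][j-1]). Filling the table (rows: prefixes of 'eze', columns: prefixes of 'ekei'):
     ε  e  k  e  i
  ε  0  1  2  3  4
  e  1  0  1  2  3
  z  2  1  1  2  3
  e  3  2  2  1  2
The bottom-right entry gives D[3][4] = 2, so no sequence of fewer than 2 edits works. Backtracking through the table gives one optimal edit sequence (2 edits):
  eze → eke (sub z→k @2)
  eke → ekei (ins i @4)
Edit distance = 2.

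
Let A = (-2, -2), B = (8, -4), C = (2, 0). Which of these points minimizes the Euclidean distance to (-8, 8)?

Distances: d(A) ≈ 11.6619, d(B) = 20, d(C) ≈ 12.8062. Nearest: A = (-2, -2) with distance 11.6619.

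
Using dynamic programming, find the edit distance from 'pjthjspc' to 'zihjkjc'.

Let D[i][j] be the edit distance between the first i characters of 'pjthjspc' and the first j characters of 'zihjkjc', with D[i][0] = i, D[0][j] = j, and D[i][j] = D[i-1][j-1] if the characters match, else 1 + min(D[i-1][j], D[i][j-1], D[i-1][j-1]). Filling the table (rows: prefixes of 'pjthjspc', columns: prefixes of 'zihjkjc'):
     ε  z  i  h  j  k  j  c
  ε  0  1  2  3  4  5  6  7
  p  1  1  2  3  4  5  6  7
  j  2  2  2  3  3  4  5  6
  t  3  3  3  3  4  4  5  6
  h  4  4  4  3  4  5  5  6
  j  5  5  5  4  3  4  5  6
  s  6  6  6  5  4  4  5  6
  p  7  7  7  6  5  5  5  6
  c  8  8  8  7  6  6  6  5
The bottom-right entry gives D[8][7] = 5, so no sequence of fewer than 5 edits works. Backtracking through the table gives one optimal edit sequence (5 edits):
  pjthjspc → jthjspc (del p @1)
  jthjspc → zthjspc (sub j→z @1)
  zthjspc → zihjspc (sub t→i @2)
  zihjspc → zihjkpc (sub s→k @5)
  zihjkpc → zihjkjc (sub p→j @6)
Edit distance = 5.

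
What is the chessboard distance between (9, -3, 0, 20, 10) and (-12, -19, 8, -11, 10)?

max(|x_i - y_i|) = max(|9 - (-12)|, |-3 - (-19)|, |0 - 8|, |20 - (-11)|, |10 - 10|) = max(21, 16, 8, 31, 0) = 31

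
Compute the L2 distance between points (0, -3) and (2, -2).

(Σ|x_i - y_i|^2)^(1/2) = (|0 - 2|^2 + |-3 - (-2)|^2)^(1/2)
= (2^2 + 1^2)^(1/2) = (4 + 1)^(1/2) = (5)^(1/2) ≈ 2.2361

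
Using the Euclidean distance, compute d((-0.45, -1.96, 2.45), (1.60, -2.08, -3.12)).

(Σ|x_i - y_i|^2)^(1/2) = (|-0.45 - 1.6|^2 + |-1.96 - (-2.08)|^2 + |2.45 - (-3.12)|^2)^(1/2)
= (2.05^2 + 0.12^2 + 5.57^2)^(1/2) = (4.2025 + 0.0144 + 31.0249)^(1/2) = (35.2418)^(1/2) ≈ 5.9365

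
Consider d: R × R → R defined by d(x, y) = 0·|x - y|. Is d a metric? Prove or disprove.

No. With c = 0, d(x,y) = 0 for all x, y. This fails identity of indiscernibles: d(4, 12) = 0 but 4 ≠ 12.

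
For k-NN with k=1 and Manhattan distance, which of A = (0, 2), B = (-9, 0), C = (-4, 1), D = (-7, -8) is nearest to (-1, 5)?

Distances: d(A) = 4, d(B) = 13, d(C) = 7, d(D) = 19. Nearest: A = (0, 2) with distance 4.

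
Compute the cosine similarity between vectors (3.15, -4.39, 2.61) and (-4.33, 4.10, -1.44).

With u = (3.15, -4.39, 2.61), v = (-4.33, 4.10, -1.44):
u·v = 3.15·(-4.33) + (-4.39)·4.1 + 2.61·(-1.44) = (-13.6395) + (-17.999) + (-3.7584) = -35.3969.
|u| = √(3.15² + (-4.39)² + 2.61²) = √(9.9225 + 19.2721 + 6.8121) = √36.0067, |v| = √((-4.33)² + 4.1² + (-1.44)²) = √(18.7489 + 16.81 + 2.0736) = √37.6325.
cos θ = (u·v)/(|u||v|) = -35.3969/(√36.0067·√37.6325) ≈ -0.9616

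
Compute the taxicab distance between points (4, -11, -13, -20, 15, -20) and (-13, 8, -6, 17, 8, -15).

Σ|x_i - y_i| = |4 - (-13)| + |-11 - 8| + |-13 - (-6)| + |-20 - 17| + |15 - 8| + |-20 - (-15)| = 17 + 19 + 7 + 37 + 7 + 5 = 92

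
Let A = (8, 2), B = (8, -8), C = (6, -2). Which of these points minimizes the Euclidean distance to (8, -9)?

Distances: d(A) = 11, d(B) = 1, d(C) ≈ 7.2801. Nearest: B = (8, -8) with distance 1.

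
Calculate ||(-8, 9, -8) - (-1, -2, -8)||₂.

√(Σ(x_i - y_i)²) = √((-8 - (-1))² + (9 - (-2))² + (-8 - (-8))²)
= √((-7)² + 11² + 0²) = √(49 + 121 + 0) = √170 ≈ 13.0384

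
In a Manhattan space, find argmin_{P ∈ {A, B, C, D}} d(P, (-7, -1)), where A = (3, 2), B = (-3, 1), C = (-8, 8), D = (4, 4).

Distances: d(A) = 13, d(B) = 6, d(C) = 10, d(D) = 16. Nearest: B = (-3, 1) with distance 6.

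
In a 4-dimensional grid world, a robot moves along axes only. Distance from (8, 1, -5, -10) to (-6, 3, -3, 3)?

Σ|x_i - y_i| = |8 - (-6)| + |1 - 3| + |-5 - (-3)| + |-10 - 3| = 14 + 2 + 2 + 13 = 31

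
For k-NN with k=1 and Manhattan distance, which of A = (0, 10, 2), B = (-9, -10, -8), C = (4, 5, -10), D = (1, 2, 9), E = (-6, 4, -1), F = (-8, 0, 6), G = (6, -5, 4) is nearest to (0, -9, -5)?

Distances: d(A) = 26, d(B) = 13, d(C) = 23, d(D) = 26, d(E) = 23, d(F) = 28, d(G) = 19. Nearest: B = (-9, -10, -8) with distance 13.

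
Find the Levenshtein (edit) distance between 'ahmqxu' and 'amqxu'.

Let D[i][j] be the edit distance between the first i characters of 'ahmqxu' and the first j characters of 'amqxu', with D[i][0] = i, D[0][j] = j, and D[i][j] = D[i-1][j-1] if the characters match, else 1 + min(D[i-1][j], D[i][j-1], D[i-1][j-1]). Filling the table (rows: prefixes of 'ahmqxu', columns: prefixes of 'amqxu'):
     ε  a  m  q  x  u
  ε  0  1  2  3  4  5
  a  1  0  1  2  3  4
  h  2  1  1  2  3  4
  m  3  2  1  2  3  4
  q  4  3  2  1  2  3
  x  5  4  3  2  1  2
  u  6  5  4  3  2  1
The bottom-right entry gives D[6][5] = 1, so no sequence of fewer than 1 edit works. Backtracking through the table gives one optimal edit sequence (1 edit):
  ahmqxu → amqxu (del h @2)
Edit distance = 1.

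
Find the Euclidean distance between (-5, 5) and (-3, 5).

√(Σ(x_i - y_i)²) = √((-5 - (-3))² + (5 - 5)²)
= √((-2)² + 0²) = √(4 + 0) = √4 = 2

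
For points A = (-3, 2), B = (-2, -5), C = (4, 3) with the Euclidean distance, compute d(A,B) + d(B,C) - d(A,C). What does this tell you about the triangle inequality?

d(A,B) = √(1² + 7²) = √50 ≈ 7.0711, d(B,C) = √(6² + 8²) = √100 = 10, d(A,C) = √(7² + 1²) = √50 ≈ 7.0711.
d(A,B) + d(B,C) - d(A,C) = 7.0711 + 10 - 7.0711 = 17.0711 - 7.0711 = 10. This is ≥ 0, so the triangle inequality holds for these points.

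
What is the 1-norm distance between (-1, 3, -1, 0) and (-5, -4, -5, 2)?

Σ|x_i - y_i| = |-1 - (-5)| + |3 - (-4)| + |-1 - (-5)| + |0 - 2| = 4 + 7 + 4 + 2 = 17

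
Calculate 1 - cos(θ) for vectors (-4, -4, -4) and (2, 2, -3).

With u = (-4, -4, -4), v = (2, 2, -3):
u·v = (-4)·2 + (-4)·2 + (-4)·(-3) = (-8) + (-8) + 12 = -4.
|u| = √((-4)² + (-4)² + (-4)²) = √48, |v| = √(2² + 2² + (-3)²) = √17, so |u||v| = √(48·17) = √816.
cos θ = (u·v)/(|u||v|) = -4/√816 ≈ -0.14
Cosine distance = 1 - cos θ ≈ 1 - (-0.14) = 1.14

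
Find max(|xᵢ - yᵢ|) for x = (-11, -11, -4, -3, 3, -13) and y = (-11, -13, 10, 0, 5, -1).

max(|x_i - y_i|) = max(|-11 - (-11)|, |-11 - (-13)|, |-4 - 10|, |-3 - 0|, |3 - 5|, |-13 - (-1)|) = max(0, 2, 14, 3, 2, 12) = 14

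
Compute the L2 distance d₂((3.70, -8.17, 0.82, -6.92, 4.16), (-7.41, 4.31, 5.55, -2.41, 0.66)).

√(Σ(x_i - y_i)²) = √((3.7 - (-7.41))² + (-8.17 - 4.31)² + (0.82 - 5.55)² + (-6.92 - (-2.41))² + (4.16 - 0.66)²)
= √(11.11² + (-12.48)² + (-4.73)² + (-4.51)² + 3.5²) = √(123.4321 + 155.7504 + 22.3729 + 20.3401 + 12.25) = √334.1455 ≈ 18.2796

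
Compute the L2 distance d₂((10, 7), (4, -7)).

√(Σ(x_i - y_i)²) = √((10 - 4)² + (7 - (-7))²)
= √(6² + 14²) = √(36 + 196) = √232 ≈ 15.2315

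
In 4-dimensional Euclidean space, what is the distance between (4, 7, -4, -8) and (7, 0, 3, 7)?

√(Σ(x_i - y_i)²) = √((4 - 7)² + (7 - 0)² + (-4 - 3)² + (-8 - 7)²)
= √((-3)² + 7² + (-7)² + (-15)²) = √(9 + 49 + 49 + 225) = √332 ≈ 18.2209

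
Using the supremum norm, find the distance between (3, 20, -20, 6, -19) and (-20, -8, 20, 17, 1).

max(|x_i - y_i|) = max(|3 - (-20)|, |20 - (-8)|, |-20 - 20|, |6 - 17|, |-19 - 1|) = max(23, 28, 40, 11, 20) = 40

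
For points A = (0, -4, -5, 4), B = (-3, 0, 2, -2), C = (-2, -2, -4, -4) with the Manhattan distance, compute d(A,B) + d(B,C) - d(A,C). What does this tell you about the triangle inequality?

d(A,B) = 3 + 4 + 7 + 6 = 20, d(B,C) = 1 + 2 + 6 + 2 = 11, d(A,C) = 2 + 2 + 1 + 8 = 13.
d(A,B) + d(B,C) - d(A,C) = 20 + 11 - 13 = 31 - 13 = 18. This is ≥ 0, so the triangle inequality holds for these points.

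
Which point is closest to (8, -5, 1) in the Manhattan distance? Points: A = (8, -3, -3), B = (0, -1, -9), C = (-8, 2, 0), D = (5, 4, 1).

Distances: d(A) = 6, d(B) = 22, d(C) = 24, d(D) = 12. Nearest: A = (8, -3, -3) with distance 6.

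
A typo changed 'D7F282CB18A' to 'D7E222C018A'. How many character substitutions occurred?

Differing positions: 3, 5, 8. Hamming distance = 3.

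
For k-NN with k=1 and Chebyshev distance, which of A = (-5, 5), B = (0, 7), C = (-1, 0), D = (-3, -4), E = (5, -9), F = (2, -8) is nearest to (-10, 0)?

Distances: d(A) = 5, d(B) = 10, d(C) = 9, d(D) = 7, d(E) = 15, d(F) = 12. Nearest: A = (-5, 5) with distance 5.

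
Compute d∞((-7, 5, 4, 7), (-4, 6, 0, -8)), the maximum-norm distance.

max(|x_i - y_i|) = max(|-7 - (-4)|, |5 - 6|, |4 - 0|, |7 - (-8)|) = max(3, 1, 4, 15) = 15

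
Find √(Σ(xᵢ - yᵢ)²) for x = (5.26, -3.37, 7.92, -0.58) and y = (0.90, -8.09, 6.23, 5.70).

√(Σ(x_i - y_i)²) = √((5.26 - 0.9)² + (-3.37 - (-8.09))² + (7.92 - 6.23)² + (-0.58 - 5.7)²)
= √(4.36² + 4.72² + 1.69² + (-6.28)²) = √(19.0096 + 22.2784 + 2.8561 + 39.4384) = √83.5825 ≈ 9.1423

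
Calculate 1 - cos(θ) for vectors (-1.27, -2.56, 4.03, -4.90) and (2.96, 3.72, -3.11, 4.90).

With u = (-1.27, -2.56, 4.03, -4.90), v = (2.96, 3.72, -3.11, 4.90):
u·v = (-1.27)·2.96 + (-2.56)·3.72 + 4.03·(-3.11) + (-4.9)·4.9 = (-3.7592) + (-9.5232) + (-12.5333) + (-24.01) = -49.8257.
|u| = √((-1.27)² + (-2.56)² + 4.03² + (-4.9)²) = √(1.6129 + 6.5536 + 16.2409 + 24.01) = √48.4174, |v| = √(2.96² + 3.72² + (-3.11)² + 4.9²) = √(8.7616 + 13.8384 + 9.6721 + 24.01) = √56.2821.
cos θ = (u·v)/(|u||v|) = -49.8257/(√48.4174·√56.2821) ≈ -0.9545
Cosine distance = 1 - cos θ ≈ 1 - (-0.9545) = 1.9545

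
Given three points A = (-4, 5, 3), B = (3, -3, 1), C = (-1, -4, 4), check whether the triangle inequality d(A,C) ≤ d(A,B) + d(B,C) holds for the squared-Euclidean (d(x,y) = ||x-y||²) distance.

d(A,B) = 7² + 8² + 2² = 117, d(B,C) = 4² + 1² + 3² = 26, d(A,C) = 3² + 9² + 1² = 91.
d(A,C) = 91 ≤ 117 + 26 = 143. Triangle inequality is satisfied.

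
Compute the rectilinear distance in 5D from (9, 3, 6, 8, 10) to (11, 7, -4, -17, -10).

Σ|x_i - y_i| = |9 - 11| + |3 - 7| + |6 - (-4)| + |8 - (-17)| + |10 - (-10)| = 2 + 4 + 10 + 25 + 20 = 61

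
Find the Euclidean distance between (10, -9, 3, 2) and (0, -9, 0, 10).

√(Σ(x_i - y_i)²) = √((10 - 0)² + (-9 - (-9))² + (3 - 0)² + (2 - 10)²)
= √(10² + 0² + 3² + (-8)²) = √(100 + 0 + 9 + 64) = √173 ≈ 13.1529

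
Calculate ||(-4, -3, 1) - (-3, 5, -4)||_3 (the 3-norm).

(Σ|x_i - y_i|^3)^(1/3) = (|-4 - (-3)|^3 + |-3 - 5|^3 + |1 - (-4)|^3)^(1/3)
= (1^3 + 8^3 + 5^3)^(1/3) = (1 + 512 + 125)^(1/3) = (638)^(1/3) ≈ 8.6088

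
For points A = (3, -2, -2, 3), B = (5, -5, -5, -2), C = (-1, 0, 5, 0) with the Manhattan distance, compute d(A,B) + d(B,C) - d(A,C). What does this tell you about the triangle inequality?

d(A,B) = 2 + 3 + 3 + 5 = 13, d(B,C) = 6 + 5 + 10 + 2 = 23, d(A,C) = 4 + 2 + 7 + 3 = 16.
d(A,B) + d(B,C) - d(A,C) = 13 + 23 - 16 = 36 - 16 = 20. This is ≥ 0, so the triangle inequality holds for these points.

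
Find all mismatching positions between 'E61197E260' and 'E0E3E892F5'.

Differing positions: 2, 3, 4, 5, 6, 7, 9, 10. Hamming distance = 8.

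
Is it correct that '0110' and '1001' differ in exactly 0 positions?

Differing positions: 1, 2, 3, 4. Hamming distance = 4, so the claim that d_H = 0 is false.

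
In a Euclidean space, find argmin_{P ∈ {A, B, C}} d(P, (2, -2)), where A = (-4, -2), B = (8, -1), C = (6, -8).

Distances: d(A) = 6, d(B) ≈ 6.0828, d(C) ≈ 7.2111. Nearest: A = (-4, -2) with distance 6.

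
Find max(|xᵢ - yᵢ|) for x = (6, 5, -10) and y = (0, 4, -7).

max(|x_i - y_i|) = max(|6 - 0|, |5 - 4|, |-10 - (-7)|) = max(6, 1, 3) = 6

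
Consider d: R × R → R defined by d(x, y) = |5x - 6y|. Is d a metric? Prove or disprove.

No. d fails symmetry: d(4, 7) = |5·4 - 6·7| = |-22| = 22, but d(7, 4) = |5·7 - 6·4| = |11| = 11. Since 22 ≠ 11, d(x,y) ≠ d(y,x) in general.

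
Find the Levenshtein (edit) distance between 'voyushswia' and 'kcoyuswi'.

Let D[i][j] be the edit distance between the first i characters of 'voyushswia' and the first j characters of 'kcoyuswi', with D[i][0] = i, D[0][j] = j, and D[i][j] = D[i-1][j-1] if the characters match, else 1 + min(D[i-1][j], D[i][j-1], D[i-1][j-1]). Filling the table (rows: prefixes of 'voyushswia', columns: prefixes of 'kcoyuswi'):
     ε  k  c  o  y  u  s  w  i
  ε  0  1  2  3  4  5  6  7  8
  v  1  1  2  3  4  5  6  7  8
  o  2  2  2  2  3  4  5  6  7
  y  3  3  3  3  2  3  4  5  6
  u  4  4  4  4  3  2  3  4  5
  s  5  5  5  5  4  3  2  3  4
  h  6  6  6  6  5  4  3  3  4
  s  7  7  7  7  6  5  4  4  4
  w  8  8  8  8  7  6  5  4  5
  i  9  9  9  9  8  7  6  5  4
  a 10 10 10 10  9  8  7  6  5
The bottom-right entry gives D[10][8] = 5, so no sequence of fewer than 5 edits works. Backtracking through the table gives one optimal edit sequence (5 edits):
  voyushswia → kvoyushswia (ins k @1)
  kvoyushswia → kcoyushswia (sub v→c @2)
  kcoyushswia → kcoyuhswia (del s @6)
  kcoyuhswia → kcoyuswia (del h @6)
  kcoyuswia → kcoyuswi (del a @9)
Edit distance = 5.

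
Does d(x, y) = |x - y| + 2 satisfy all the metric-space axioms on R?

No. d fails identity of indiscernibles (specifically d(x,x) = 0): d(7, 7) = |7 - 7| + 2 = 0 + 2 = 2 ≠ 0.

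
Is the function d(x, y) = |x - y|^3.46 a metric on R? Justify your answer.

No. d(x,y) = |x-y|^3.46 fails the triangle inequality since p = 3.46 > 1. Counterexample: x = -2, y = 10, z = 11. d(x,z) = |-2 - 11|^3.46 = 13^3.46 ≈ 7148.9786, but d(x,y) + d(y,z) = 12^3.46 + 1^3.46 ≈ 5419.5985 + 1 = 5420.5985. Since 7148.9786 > 5420.5985, the triangle inequality is violated.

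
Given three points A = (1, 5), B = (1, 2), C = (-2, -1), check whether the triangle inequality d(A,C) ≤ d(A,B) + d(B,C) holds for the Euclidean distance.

d(A,B) = √(0² + 3²) = √9 = 3, d(B,C) = √(3² + 3²) = √18 ≈ 4.2426, d(A,C) = √(3² + 6²) = √45 ≈ 6.7082.
d(A,C) ≈ 6.7082 ≤ 3 + 4.2426 = 7.2426. Triangle inequality is satisfied.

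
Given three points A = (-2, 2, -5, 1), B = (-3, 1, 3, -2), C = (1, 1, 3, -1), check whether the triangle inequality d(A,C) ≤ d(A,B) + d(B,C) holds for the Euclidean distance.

d(A,B) = √(1² + 1² + 8² + 3²) = √75 ≈ 8.6603, d(B,C) = √(4² + 0² + 0² + 1²) = √17 ≈ 4.1231, d(A,C) = √(3² + 1² + 8² + 2²) = √78 ≈ 8.8318.
d(A,C) ≈ 8.8318 ≤ 8.6603 + 4.1231 = 12.7834. Triangle inequality is satisfied.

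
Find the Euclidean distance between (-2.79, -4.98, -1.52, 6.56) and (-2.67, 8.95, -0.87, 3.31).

√(Σ(x_i - y_i)²) = √((-2.79 - (-2.67))² + (-4.98 - 8.95)² + (-1.52 - (-0.87))² + (6.56 - 3.31)²)
= √((-0.12)² + (-13.93)² + (-0.65)² + 3.25²) = √(0.0144 + 194.0449 + 0.4225 + 10.5625) = √205.0443 ≈ 14.3194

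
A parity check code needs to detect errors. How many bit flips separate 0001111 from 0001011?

Differing positions: 5. Hamming distance = 1.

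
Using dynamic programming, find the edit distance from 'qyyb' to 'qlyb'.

Let D[i][j] be the edit distance between the first i characters of 'qyyb' and the first j characters of 'qlyb', with D[i][0] = i, D[0][j] = j, and D[i][j] = D[i-1][j-1] if the characters match, else 1 + min(D[i-1][j], D[i][j-1], D[i-1][j-1]). Filling the table (rows: prefixes of 'qyyb', columns: prefixes of 'qlyb'):
     ε  q  l  y  b
  ε  0  1  2  3  4
  q  1  0  1  2  3
  y  2  1  1  1  2
  y  3  2  2  1  2
  b  4  3  3  2  1
The bottom-right entry gives D[4][4] = 1, so no sequence of fewer than 1 edit works. Backtracking through the table gives one optimal edit sequence (1 edit):
  qyyb → qlyb (sub y→l @2)
Edit distance = 1.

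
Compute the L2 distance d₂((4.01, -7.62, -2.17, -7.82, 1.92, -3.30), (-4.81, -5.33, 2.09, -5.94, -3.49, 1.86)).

√(Σ(x_i - y_i)²) = √((4.01 - (-4.81))² + (-7.62 - (-5.33))² + (-2.17 - 2.09)² + (-7.82 - (-5.94))² + (1.92 - (-3.49))² + (-3.3 - 1.86)²)
= √(8.82² + (-2.29)² + (-4.26)² + (-1.88)² + 5.41² + (-5.16)²) = √(77.7924 + 5.2441 + 18.1476 + 3.5344 + 29.2681 + 26.6256) = √160.6122 ≈ 12.6733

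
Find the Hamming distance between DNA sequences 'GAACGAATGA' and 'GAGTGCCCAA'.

Differing positions: 3, 4, 6, 7, 8, 9. Hamming distance = 6.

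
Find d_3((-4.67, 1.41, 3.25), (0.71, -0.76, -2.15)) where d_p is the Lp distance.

(Σ|x_i - y_i|^3)^(1/3) = (|-4.67 - 0.71|^3 + |1.41 - (-0.76)|^3 + |3.25 - (-2.15)|^3)^(1/3)
= (5.38^3 + 2.17^3 + 5.4^3)^(1/3) ≈ (155.7209 + 10.2183 + 157.464)^(1/3) = (323.4032)^(1/3) ≈ 6.8641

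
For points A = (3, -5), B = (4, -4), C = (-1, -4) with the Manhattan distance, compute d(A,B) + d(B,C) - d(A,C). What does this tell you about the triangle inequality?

d(A,B) = 1 + 1 = 2, d(B,C) = 5 + 0 = 5, d(A,C) = 4 + 1 = 5.
d(A,B) + d(B,C) - d(A,C) = 2 + 5 - 5 = 7 - 5 = 2. This is ≥ 0, so the triangle inequality holds for these points.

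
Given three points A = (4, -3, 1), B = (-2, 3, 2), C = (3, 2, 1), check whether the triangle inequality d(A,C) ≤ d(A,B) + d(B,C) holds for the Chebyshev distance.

d(A,B) = max(6, 6, 1) = 6, d(B,C) = max(5, 1, 1) = 5, d(A,C) = max(1, 5, 0) = 5.
d(A,C) = 5 ≤ 6 + 5 = 11. Triangle inequality is satisfied.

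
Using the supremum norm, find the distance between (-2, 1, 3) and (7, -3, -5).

max(|x_i - y_i|) = max(|-2 - 7|, |1 - (-3)|, |3 - (-5)|) = max(9, 4, 8) = 9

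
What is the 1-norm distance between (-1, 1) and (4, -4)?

Σ|x_i - y_i| = |-1 - 4| + |1 - (-4)| = 5 + 5 = 10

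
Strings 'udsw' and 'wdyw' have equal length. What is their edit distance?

Let D[i][j] be the edit distance between the first i characters of 'udsw' and the first j characters of 'wdyw', with D[i][0] = i, D[0][j] = j, and D[i][j] = D[i-1][j-1] if the characters match, else 1 + min(D[i-1][j], D[i][j-1], D[i-1][j-1]). Filling the table (rows: prefixes of 'udsw', columns: prefixes of 'wdyw'):
     ε  w  d  y  w
  ε  0  1  2  3  4
  u  1  1  2  3  4
  d  2  2  1  2  3
  s  3  3  2  2  3
  w  4  3  3  3  2
The bottom-right entry gives D[4][4] = 2, so no sequence of fewer than 2 edits works. Backtracking through the table gives one optimal edit sequence (2 edits):
  udsw → wdsw (sub u→w @1)
  wdsw → wdyw (sub s→y @3)
Edit distance = 2.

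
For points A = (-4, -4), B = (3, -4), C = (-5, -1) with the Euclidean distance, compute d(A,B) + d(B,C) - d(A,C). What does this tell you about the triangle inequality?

d(A,B) = √(7² + 0²) = √49 = 7, d(B,C) = √(8² + 3²) = √73 ≈ 8.544, d(A,C) = √(1² + 3²) = √10 ≈ 3.1623.
d(A,B) + d(B,C) - d(A,C) = 7 + 8.544 - 3.1623 = 15.544 - 3.1623 = 12.3817 (to 4 decimal places). This is ≥ 0, so the triangle inequality holds for these points.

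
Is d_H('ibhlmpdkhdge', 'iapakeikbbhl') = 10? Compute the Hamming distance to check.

Differing positions: 2, 3, 4, 5, 6, 7, 9, 10, 11, 12. Hamming distance = 10, so the claim is true.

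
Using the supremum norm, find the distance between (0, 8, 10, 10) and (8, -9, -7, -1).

max(|x_i - y_i|) = max(|0 - 8|, |8 - (-9)|, |10 - (-7)|, |10 - (-1)|) = max(8, 17, 17, 11) = 17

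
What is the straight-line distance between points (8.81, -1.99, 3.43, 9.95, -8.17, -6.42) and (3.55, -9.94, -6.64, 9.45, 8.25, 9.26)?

√(Σ(x_i - y_i)²) = √((8.81 - 3.55)² + (-1.99 - (-9.94))² + (3.43 - (-6.64))² + (9.95 - 9.45)² + (-8.17 - 8.25)² + (-6.42 - 9.26)²)
= √(5.26² + 7.95² + 10.07² + 0.5² + (-16.42)² + (-15.68)²) = √(27.6676 + 63.2025 + 101.4049 + 0.25 + 269.6164 + 245.8624) = √708.0038 ≈ 26.6083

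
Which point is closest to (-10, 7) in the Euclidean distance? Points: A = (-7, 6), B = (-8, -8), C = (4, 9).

Distances: d(A) ≈ 3.1623, d(B) ≈ 15.1327, d(C) ≈ 14.1421. Nearest: A = (-7, 6) with distance 3.1623.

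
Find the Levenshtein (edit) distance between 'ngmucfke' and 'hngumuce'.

Let D[i][j] be the edit distance between the first i characters of 'ngmucfke' and the first j characters of 'hngumuce', with D[i][0] = i, D[0][j] = j, and D[i][j] = D[i-1][j-1] if the characters match, else 1 + min(D[i-1][j], D[i][j-1], D[i-1][j-1]). Filling the table (rows: prefixes of 'ngmucfke', columns: prefixes of 'hngumuce'):
     ε  h  n  g  u  m  u  c  e
  ε  0  1  2  3  4  5  6  7  8
  n  1  1  1  2  3  4  5  6  7
  g  2  2  2  1  2  3  4  5  6
  m  3  3  3  2  2  2  3  4  5
  u  4  4  4  3  2  3  2  3  4
  c  5  5  5  4  3  3  3  2  3
  f  6  6  6  5  4  4  4  3  3
  k  7  7  7  6  5  5  5  4  4
  e  8  8  8  7  6  6  6  5  4
The bottom-right entry gives D[8][8] = 4, so no sequence of fewer than 4 edits works. Backtracking through the table gives one optimal edit sequence (4 edits):
  ngmucfke → hngmucfke (ins h @1)
  hngmucfke → hngumucfke (ins u @4)
  hngumucfke → hngumucke (del f @8)
  hngumucke → hngumuce (del k @8)
Edit distance = 4.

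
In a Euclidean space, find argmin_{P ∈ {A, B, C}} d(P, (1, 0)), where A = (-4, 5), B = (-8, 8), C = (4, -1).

Distances: d(A) ≈ 7.0711, d(B) ≈ 12.0416, d(C) ≈ 3.1623. Nearest: C = (4, -1) with distance 3.1623.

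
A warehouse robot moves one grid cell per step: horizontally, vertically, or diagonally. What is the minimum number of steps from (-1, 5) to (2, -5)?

max(|x_i - y_i|) = max(|-1 - 2|, |5 - (-5)|) = max(3, 10) = 10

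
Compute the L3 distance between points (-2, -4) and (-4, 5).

(Σ|x_i - y_i|^3)^(1/3) = (|-2 - (-4)|^3 + |-4 - 5|^3)^(1/3)
= (2^3 + 9^3)^(1/3) = (8 + 729)^(1/3) = (737)^(1/3) ≈ 9.0328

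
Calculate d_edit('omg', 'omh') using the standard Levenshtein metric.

Let D[i][j] be the edit distance between the first i characters of 'omg' and the first j characters of 'omh', with D[i][0] = i, D[0][j] = j, and D[i][j] = D[i-1][j-1] if the characters match, else 1 + min(D[i-1][j], D[i][j-1], D[i-1][j-1]). Filling the table (rows: prefixes of 'omg', columns: prefixes of 'omh'):
     ε  o  m  h
  ε  0  1  2  3
  o  1  0  1  2
  m  2  1  0  1
  g  3  2  1  1
The bottom-right entry gives D[3][3] = 1, so no sequence of fewer than 1 edit works. Backtracking through the table gives one optimal edit sequence (1 edit):
  omg → omh (sub g→h @3)
Edit distance = 1.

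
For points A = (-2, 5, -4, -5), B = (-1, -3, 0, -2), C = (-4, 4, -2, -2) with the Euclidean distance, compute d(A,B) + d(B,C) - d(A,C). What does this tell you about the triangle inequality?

d(A,B) = √(1² + 8² + 4² + 3²) = √90 ≈ 9.4868, d(B,C) = √(3² + 7² + 2² + 0²) = √62 ≈ 7.874, d(A,C) = √(2² + 1² + 2² + 3²) = √18 ≈ 4.2426.
d(A,B) + d(B,C) - d(A,C) = 9.4868 + 7.874 - 4.2426 = 17.3608 - 4.2426 = 13.1182 (to 4 decimal places). This is ≥ 0, so the triangle inequality holds for these points.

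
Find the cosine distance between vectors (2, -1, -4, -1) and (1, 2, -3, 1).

With u = (2, -1, -4, -1), v = (1, 2, -3, 1):
u·v = 2·1 + (-1)·2 + (-4)·(-3) + (-1)·1 = 2 + (-2) + 12 + (-1) = 11.
|u| = √(2² + (-1)² + (-4)² + (-1)²) = √22, |v| = √(1² + 2² + (-3)² + 1²) = √15, so |u||v| = √(22·15) = √330.
cos θ = (u·v)/(|u||v|) = 11/√330 ≈ 0.6055
Cosine distance = 1 - cos θ ≈ 1 - 0.6055 = 0.3945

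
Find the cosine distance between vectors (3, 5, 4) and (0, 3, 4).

With u = (3, 5, 4), v = (0, 3, 4):
u·v = 3·0 + 5·3 + 4·4 = 0 + 15 + 16 = 31.
|u| = √(3² + 5² + 4²) = √50, |v| = √(0² + 3² + 4²) = √25, so |u||v| = √(50·25) = √1250.
cos θ = (u·v)/(|u||v|) = 31/√1250 ≈ 0.8768
Cosine distance = 1 - cos θ ≈ 1 - 0.8768 = 0.1232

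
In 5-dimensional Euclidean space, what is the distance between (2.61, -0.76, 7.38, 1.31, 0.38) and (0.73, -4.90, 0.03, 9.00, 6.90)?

√(Σ(x_i - y_i)²) = √((2.61 - 0.73)² + (-0.76 - (-4.9))² + (7.38 - 0.03)² + (1.31 - 9)² + (0.38 - 6.9)²)
= √(1.88² + 4.14² + 7.35² + (-7.69)² + (-6.52)²) = √(3.5344 + 17.1396 + 54.0225 + 59.1361 + 42.5104) = √176.343 ≈ 13.2794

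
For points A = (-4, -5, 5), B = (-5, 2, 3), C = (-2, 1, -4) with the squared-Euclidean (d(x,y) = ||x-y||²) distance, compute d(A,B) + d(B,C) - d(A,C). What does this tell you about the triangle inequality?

d(A,B) = 1² + 7² + 2² = 54, d(B,C) = 3² + 1² + 7² = 59, d(A,C) = 2² + 6² + 9² = 121.
d(A,B) + d(B,C) - d(A,C) = 54 + 59 - 121 = 113 - 121 = -8. This is < 0, so the triangle inequality FAILS for these points (squared-Euclidean is not a metric).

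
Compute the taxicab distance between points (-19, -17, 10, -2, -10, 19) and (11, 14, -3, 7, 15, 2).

Σ|x_i - y_i| = |-19 - 11| + |-17 - 14| + |10 - (-3)| + |-2 - 7| + |-10 - 15| + |19 - 2| = 30 + 31 + 13 + 9 + 25 + 17 = 125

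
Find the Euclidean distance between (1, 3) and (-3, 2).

√(Σ(x_i - y_i)²) = √((1 - (-3))² + (3 - 2)²)
= √(4² + 1²) = √(16 + 1) = √17 ≈ 4.1231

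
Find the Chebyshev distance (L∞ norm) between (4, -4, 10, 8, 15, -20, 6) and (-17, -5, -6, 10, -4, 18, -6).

max(|x_i - y_i|) = max(|4 - (-17)|, |-4 - (-5)|, |10 - (-6)|, |8 - 10|, |15 - (-4)|, |-20 - 18|, |6 - (-6)|) = max(21, 1, 16, 2, 19, 38, 12) = 38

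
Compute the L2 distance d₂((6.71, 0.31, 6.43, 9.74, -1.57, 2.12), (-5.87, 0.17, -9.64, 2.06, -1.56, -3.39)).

√(Σ(x_i - y_i)²) = √((6.71 - (-5.87))² + (0.31 - 0.17)² + (6.43 - (-9.64))² + (9.74 - 2.06)² + (-1.57 - (-1.56))² + (2.12 - (-3.39))²)
= √(12.58² + 0.14² + 16.07² + 7.68² + (-0.01)² + 5.51²) = √(158.2564 + 0.0196 + 258.2449 + 58.9824 + 0.0001 + 30.3601) = √505.8635 ≈ 22.4914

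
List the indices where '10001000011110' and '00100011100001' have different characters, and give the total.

Differing positions: 1, 3, 5, 7, 8, 9, 10, 11, 12, 13, 14. Hamming distance = 11.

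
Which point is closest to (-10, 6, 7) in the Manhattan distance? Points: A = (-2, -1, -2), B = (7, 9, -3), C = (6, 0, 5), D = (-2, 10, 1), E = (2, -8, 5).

Distances: d(A) = 24, d(B) = 30, d(C) = 24, d(D) = 18, d(E) = 28. Nearest: D = (-2, 10, 1) with distance 18.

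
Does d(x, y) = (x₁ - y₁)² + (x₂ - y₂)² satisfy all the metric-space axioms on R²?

No. The squared Euclidean distance fails the triangle inequality. Counterexample: x = (0, 0), y = (3, 3), z = (6, 6). d(x,z) = 6² + 6² = 72, but d(x,y) + d(y,z) = (3² + 3²) + (3² + 3²) = 18 + 18 = 36. Since 72 > 36, the triangle inequality is violated. (Note: √d, the ordinary Euclidean distance, IS a metric.)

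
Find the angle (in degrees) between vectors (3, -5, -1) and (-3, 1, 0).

With u = (3, -5, -1), v = (-3, 1, 0):
u·v = 3·(-3) + (-5)·1 + (-1)·0 = (-9) + (-5) + 0 = -14.
|u| = √(3² + (-5)² + (-1)²) = √35, |v| = √((-3)² + 1² + 0²) = √10, so |u||v| = √(35·10) = √350.
cos θ = (u·v)/(|u||v|) = -14/√350 ≈ -0.748331
θ = arccos(-0.748331) ≈ 138.45°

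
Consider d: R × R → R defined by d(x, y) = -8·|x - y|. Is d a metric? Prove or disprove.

No. With c = -8 < 0, d fails non-negativity: d(8, 12) = -8·|8 - 12| = -8·4 = -32 < 0.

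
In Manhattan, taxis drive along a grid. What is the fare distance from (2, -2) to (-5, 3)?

Σ|x_i - y_i| = |2 - (-5)| + |-2 - 3| = 7 + 5 = 12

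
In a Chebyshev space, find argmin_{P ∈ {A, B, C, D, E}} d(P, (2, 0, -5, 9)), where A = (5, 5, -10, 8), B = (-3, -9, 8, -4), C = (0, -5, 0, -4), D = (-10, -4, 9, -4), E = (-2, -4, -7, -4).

Distances: d(A) = 5, d(B) = 13, d(C) = 13, d(D) = 14, d(E) = 13. Nearest: A = (5, 5, -10, 8) with distance 5.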